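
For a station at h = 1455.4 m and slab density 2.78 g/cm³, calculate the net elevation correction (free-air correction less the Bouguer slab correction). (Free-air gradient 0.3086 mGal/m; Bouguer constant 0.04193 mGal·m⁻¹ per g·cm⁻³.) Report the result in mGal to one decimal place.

Combined gradient = 0.3086 − 0.04193 × 2.78 = 0.1920346 mGal/m
Combined elevation correction = 0.1920346 × 1455.4 = 279.5 mGal

279.5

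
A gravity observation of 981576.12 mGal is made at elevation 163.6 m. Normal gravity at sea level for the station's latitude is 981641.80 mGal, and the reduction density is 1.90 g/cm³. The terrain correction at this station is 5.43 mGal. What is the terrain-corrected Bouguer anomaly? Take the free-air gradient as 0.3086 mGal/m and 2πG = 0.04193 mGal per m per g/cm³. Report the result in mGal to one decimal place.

Free-air correction = 0.3086 × 163.6 = 50.49 mGal
Free-air anomaly = 981576.12 − 981641.80 + (50.49) = -15.19 mGal
Bouguer slab correction = 0.04193 × 1.90 × 163.6 = 13.03 mGal
Simple Bouguer anomaly = -15.19 − (13.03) = -28.22 mGal
Complete Bouguer anomaly = -28.22 + 5.43 = -22.79 mGal

-22.8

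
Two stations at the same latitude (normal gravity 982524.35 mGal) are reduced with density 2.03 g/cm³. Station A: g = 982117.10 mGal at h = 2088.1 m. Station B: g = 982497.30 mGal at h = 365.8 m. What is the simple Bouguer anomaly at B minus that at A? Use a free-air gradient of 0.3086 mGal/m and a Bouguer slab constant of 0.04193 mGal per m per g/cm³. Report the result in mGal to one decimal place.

Δg_SB(A) = 982117.10 − 982524.35 + 0.3086×2088.1 − 0.04193×2.03×2088.1 = 59.40 mGal
Δg_SB(B) = 982497.30 − 982524.35 + 0.3086×365.8 − 0.04193×2.03×365.8 = 54.70 mGal
Difference = 54.70 − (59.40) = -4.70 mGal

-4.7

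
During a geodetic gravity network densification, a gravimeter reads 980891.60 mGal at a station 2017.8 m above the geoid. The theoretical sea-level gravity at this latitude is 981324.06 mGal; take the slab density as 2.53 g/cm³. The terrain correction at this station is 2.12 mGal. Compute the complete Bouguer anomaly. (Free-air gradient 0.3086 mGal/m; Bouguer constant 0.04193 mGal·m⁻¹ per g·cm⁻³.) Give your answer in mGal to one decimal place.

Free-air correction = 0.3086 × 2017.8 = 622.69 mGal
Free-air anomaly = 980891.60 − 981324.06 + (622.69) = 190.23 mGal
Bouguer slab correction = 0.04193 × 2.53 × 2017.8 = 214.05 mGal
Simple Bouguer anomaly = 190.23 − (214.05) = -23.82 mGal
Complete Bouguer anomaly = -23.82 + 2.12 = -21.70 mGal

-21.7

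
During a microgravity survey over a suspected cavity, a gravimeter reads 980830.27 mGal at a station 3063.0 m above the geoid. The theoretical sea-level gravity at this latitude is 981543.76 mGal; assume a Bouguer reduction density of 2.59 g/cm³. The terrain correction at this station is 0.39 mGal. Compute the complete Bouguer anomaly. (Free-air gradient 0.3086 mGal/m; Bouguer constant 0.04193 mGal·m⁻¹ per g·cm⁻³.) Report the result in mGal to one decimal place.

Free-air correction = 0.3086 × 3063.0 = 945.24 mGal
Free-air anomaly = 980830.27 − 981543.76 + (945.24) = 231.75 mGal
Bouguer slab correction = 0.04193 × 2.59 × 3063.0 = 332.64 mGal
Simple Bouguer anomaly = 231.75 − (332.64) = -100.89 mGal
Complete Bouguer anomaly = -100.89 + 0.39 = -100.50 mGal

-100.5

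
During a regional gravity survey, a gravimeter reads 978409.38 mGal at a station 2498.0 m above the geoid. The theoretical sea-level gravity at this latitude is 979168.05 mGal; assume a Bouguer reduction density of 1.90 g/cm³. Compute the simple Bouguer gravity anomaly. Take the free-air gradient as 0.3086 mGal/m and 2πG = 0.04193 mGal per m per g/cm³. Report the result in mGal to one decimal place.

Free-air correction = 0.3086 × 2498.0 = 770.88 mGal
Free-air anomaly = 978409.38 − 979168.05 + (770.88) = 12.21 mGal
Bouguer slab correction = 0.04193 × 1.90 × 2498.0 = 199.01 mGal
Simple Bouguer anomaly = 12.21 − (199.01) = -186.80 mGal

-186.8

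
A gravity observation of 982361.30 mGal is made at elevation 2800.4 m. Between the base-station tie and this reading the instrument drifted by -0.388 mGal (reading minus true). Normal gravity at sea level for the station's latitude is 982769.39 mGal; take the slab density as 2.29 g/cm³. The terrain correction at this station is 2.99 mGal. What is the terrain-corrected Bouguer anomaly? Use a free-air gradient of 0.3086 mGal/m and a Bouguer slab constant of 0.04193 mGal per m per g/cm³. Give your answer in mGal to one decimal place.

Drift-corrected reading = 982361.30 − (-0.388) = 982361.688 mGal
Free-air correction = 0.3086 × 2800.4 = 864.20 mGal
Free-air anomaly = 982361.688 − 982769.39 + (864.20) = 456.498 mGal
Bouguer slab correction = 0.04193 × 2.29 × 2800.4 = 268.89 mGal
Simple Bouguer anomaly = 456.498 − (268.89) = 187.608 mGal
Complete Bouguer anomaly = 187.608 + 2.99 = 190.598 mGal

190.6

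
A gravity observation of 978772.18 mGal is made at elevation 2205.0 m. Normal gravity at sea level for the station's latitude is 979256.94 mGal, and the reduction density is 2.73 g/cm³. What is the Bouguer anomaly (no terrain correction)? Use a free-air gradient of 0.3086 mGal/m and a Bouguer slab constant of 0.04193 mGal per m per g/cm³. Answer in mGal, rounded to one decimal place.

-56.7

Free-air correction = 0.3086 × 2205.0 = 680.46 mGal
Free-air anomaly = 978772.18 − 979256.94 + (680.46) = 195.70 mGal
Bouguer slab correction = 0.04193 × 2.73 × 2205.0 = 252.40 mGal
Simple Bouguer anomaly = 195.70 − (252.40) = -56.70 mGal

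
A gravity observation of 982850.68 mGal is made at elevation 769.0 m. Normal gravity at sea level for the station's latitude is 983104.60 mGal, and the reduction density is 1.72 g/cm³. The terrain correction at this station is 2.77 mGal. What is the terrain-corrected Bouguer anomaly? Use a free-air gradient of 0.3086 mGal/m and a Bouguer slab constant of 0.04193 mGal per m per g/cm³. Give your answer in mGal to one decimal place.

-69.3

Free-air correction = 0.3086 × 769.0 = 237.31 mGal
Free-air anomaly = 982850.68 − 983104.60 + (237.31) = -16.61 mGal
Bouguer slab correction = 0.04193 × 1.72 × 769.0 = 55.46 mGal
Simple Bouguer anomaly = -16.61 − (55.46) = -72.07 mGal
Complete Bouguer anomaly = -72.07 + 2.77 = -69.30 mGal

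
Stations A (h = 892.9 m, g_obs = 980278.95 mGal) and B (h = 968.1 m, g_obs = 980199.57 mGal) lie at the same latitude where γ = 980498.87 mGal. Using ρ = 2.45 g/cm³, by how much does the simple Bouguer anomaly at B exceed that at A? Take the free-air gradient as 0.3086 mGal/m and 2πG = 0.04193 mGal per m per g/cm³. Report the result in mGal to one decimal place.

Δg_SB(A) = 980278.95 − 980498.87 + 0.3086×892.9 − 0.04193×2.45×892.9 = -36.10 mGal
Δg_SB(B) = 980199.57 − 980498.87 + 0.3086×968.1 − 0.04193×2.45×968.1 = -100.00 mGal
Difference = -100.00 − (-36.10) = -63.90 mGal

-63.9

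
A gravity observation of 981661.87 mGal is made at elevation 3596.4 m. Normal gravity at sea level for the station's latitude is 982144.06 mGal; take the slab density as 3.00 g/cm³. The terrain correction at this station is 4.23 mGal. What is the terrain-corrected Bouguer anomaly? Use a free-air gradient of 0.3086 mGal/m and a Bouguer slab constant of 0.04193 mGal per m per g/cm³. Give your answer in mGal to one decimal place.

179.5

Free-air correction = 0.3086 × 3596.4 = 1109.85 mGal
Free-air anomaly = 981661.87 − 982144.06 + (1109.85) = 627.66 mGal
Bouguer slab correction = 0.04193 × 3.00 × 3596.4 = 452.39 mGal
Simple Bouguer anomaly = 627.66 − (452.39) = 175.27 mGal
Complete Bouguer anomaly = 175.27 + 4.23 = 179.50 mGal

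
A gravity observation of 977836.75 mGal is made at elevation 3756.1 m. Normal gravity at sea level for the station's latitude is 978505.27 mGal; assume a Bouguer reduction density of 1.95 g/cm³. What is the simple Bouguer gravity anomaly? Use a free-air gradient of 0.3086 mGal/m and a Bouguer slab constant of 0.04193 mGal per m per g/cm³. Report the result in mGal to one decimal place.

Free-air correction = 0.3086 × 3756.1 = 1159.13 mGal
Free-air anomaly = 977836.75 − 978505.27 + (1159.13) = 490.61 mGal
Bouguer slab correction = 0.04193 × 1.95 × 3756.1 = 307.11 mGal
Simple Bouguer anomaly = 490.61 − (307.11) = 183.50 mGal

183.5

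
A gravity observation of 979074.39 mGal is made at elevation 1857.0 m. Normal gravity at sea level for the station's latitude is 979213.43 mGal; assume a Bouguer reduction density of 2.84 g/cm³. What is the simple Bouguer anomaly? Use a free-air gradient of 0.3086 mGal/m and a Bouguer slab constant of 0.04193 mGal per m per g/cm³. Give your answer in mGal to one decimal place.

Free-air correction = 0.3086 × 1857.0 = 573.07 mGal
Free-air anomaly = 979074.39 − 979213.43 + (573.07) = 434.03 mGal
Bouguer slab correction = 0.04193 × 2.84 × 1857.0 = 221.13 mGal
Simple Bouguer anomaly = 434.03 − (221.13) = 212.90 mGal

212.9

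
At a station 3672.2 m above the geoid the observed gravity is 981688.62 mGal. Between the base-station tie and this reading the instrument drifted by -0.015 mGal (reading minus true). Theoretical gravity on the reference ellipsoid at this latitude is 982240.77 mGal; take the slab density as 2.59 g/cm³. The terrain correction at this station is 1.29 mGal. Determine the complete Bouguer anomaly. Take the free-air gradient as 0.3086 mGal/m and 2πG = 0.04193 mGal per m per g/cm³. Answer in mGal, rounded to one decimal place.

183.6

Drift-corrected reading = 981688.62 − (-0.015) = 981688.635 mGal
Free-air correction = 0.3086 × 3672.2 = 1133.24 mGal
Free-air anomaly = 981688.635 − 982240.77 + (1133.24) = 581.105 mGal
Bouguer slab correction = 0.04193 × 2.59 × 3672.2 = 398.80 mGal
Simple Bouguer anomaly = 581.105 − (398.80) = 182.305 mGal
Complete Bouguer anomaly = 182.305 + 1.29 = 183.595 mGal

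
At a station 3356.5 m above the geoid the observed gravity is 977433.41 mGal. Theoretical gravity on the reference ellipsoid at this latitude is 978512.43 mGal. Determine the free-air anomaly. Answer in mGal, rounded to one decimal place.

Free-air correction = 0.3086 × 3356.5 = 1035.82 mGal
Free-air anomaly = 977433.41 − 978512.43 + (1035.82) = -43.20 mGal

-43.2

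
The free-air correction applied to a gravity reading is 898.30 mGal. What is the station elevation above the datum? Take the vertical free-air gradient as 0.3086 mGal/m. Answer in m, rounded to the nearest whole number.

h = 898.30 / 0.3086 = 2910.89 m

2911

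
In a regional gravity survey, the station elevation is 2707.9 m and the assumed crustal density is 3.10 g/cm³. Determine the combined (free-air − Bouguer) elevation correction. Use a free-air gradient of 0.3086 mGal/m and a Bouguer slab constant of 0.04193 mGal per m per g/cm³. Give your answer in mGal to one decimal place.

483.7

Combined gradient = 0.3086 − 0.04193 × 3.10 = 0.1786170 mGal/m
Combined elevation correction = 0.1786170 × 2707.9 = 483.7 mGal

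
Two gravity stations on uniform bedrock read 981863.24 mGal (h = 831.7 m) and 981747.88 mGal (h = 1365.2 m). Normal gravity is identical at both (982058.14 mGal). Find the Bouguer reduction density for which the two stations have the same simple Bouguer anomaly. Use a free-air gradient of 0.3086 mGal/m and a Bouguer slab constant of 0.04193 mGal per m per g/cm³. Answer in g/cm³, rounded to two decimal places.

Δg_obs = 981747.88 − 981863.24 = -115.36 mGal over Δh = 1365.2 − 831.7 = 533.5 m
Equal Bouguer anomalies ⇒ Δg_obs + (0.3086 − 0.04193ρ)·Δh = 0
0.3086 − 0.04193ρ = −Δg_obs/Δh = 0.21623
ρ = (0.3086 − 0.21623) / 0.04193 = 2.20 g/cm³

2.20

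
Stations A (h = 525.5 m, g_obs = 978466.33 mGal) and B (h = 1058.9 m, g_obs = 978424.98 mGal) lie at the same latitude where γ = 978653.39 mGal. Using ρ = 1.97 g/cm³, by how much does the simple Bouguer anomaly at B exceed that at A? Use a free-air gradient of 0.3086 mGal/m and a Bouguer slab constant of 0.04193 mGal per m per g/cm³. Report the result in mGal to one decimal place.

79.2

Δg_SB(A) = 978466.33 − 978653.39 + 0.3086×525.5 − 0.04193×1.97×525.5 = -68.30 mGal
Δg_SB(B) = 978424.98 − 978653.39 + 0.3086×1058.9 − 0.04193×1.97×1058.9 = 10.90 mGal
Difference = 10.90 − (-68.30) = 79.20 mGal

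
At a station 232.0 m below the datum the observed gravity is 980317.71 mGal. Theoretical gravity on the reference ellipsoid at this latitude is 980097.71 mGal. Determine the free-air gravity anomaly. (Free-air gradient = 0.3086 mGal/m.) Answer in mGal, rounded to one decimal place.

148.4

Free-air correction = 0.3086 × -232.0 = -71.60 mGal
Free-air anomaly = 980317.71 − 980097.71 + (-71.60) = 148.40 mGal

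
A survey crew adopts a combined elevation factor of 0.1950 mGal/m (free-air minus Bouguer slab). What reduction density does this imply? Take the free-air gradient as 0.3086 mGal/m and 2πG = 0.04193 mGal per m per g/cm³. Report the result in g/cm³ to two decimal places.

2.71

0.1950 = 0.3086 − 0.04193 × ρ
ρ = (0.3086 − 0.1950) / 0.04193 = 2.71 g/cm³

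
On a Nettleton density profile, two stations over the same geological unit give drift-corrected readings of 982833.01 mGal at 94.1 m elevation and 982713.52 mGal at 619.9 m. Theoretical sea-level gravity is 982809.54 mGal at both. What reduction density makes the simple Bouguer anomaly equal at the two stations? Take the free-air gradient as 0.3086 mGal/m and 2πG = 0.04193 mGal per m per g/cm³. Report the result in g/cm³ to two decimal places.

1.94

Δg_obs = 982713.52 − 982833.01 = -119.49 mGal over Δh = 619.9 − 94.1 = 525.8 m
Equal Bouguer anomalies ⇒ Δg_obs + (0.3086 − 0.04193ρ)·Δh = 0
0.3086 − 0.04193ρ = −Δg_obs/Δh = 0.22725
ρ = (0.3086 − 0.22725) / 0.04193 = 1.94 g/cm³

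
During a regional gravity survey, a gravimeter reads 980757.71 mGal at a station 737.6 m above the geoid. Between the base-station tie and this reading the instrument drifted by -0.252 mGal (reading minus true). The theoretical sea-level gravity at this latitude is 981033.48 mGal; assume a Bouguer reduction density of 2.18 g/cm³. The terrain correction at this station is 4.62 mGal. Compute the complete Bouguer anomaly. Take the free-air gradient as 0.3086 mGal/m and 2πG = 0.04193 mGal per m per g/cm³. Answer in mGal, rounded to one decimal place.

Drift-corrected reading = 980757.71 − (-0.252) = 980757.962 mGal
Free-air correction = 0.3086 × 737.6 = 227.62 mGal
Free-air anomaly = 980757.962 − 981033.48 + (227.62) = -47.898 mGal
Bouguer slab correction = 0.04193 × 2.18 × 737.6 = 67.42 mGal
Simple Bouguer anomaly = -47.898 − (67.42) = -115.318 mGal
Complete Bouguer anomaly = -115.318 + 4.62 = -110.698 mGal

-110.7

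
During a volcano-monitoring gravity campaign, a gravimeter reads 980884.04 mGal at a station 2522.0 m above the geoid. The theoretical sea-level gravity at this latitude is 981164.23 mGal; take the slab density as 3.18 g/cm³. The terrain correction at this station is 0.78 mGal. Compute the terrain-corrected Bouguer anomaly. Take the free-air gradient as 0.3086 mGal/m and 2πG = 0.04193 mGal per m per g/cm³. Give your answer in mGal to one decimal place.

162.6

Free-air correction = 0.3086 × 2522.0 = 778.29 mGal
Free-air anomaly = 980884.04 − 981164.23 + (778.29) = 498.10 mGal
Bouguer slab correction = 0.04193 × 3.18 × 2522.0 = 336.28 mGal
Simple Bouguer anomaly = 498.10 − (336.28) = 161.82 mGal
Complete Bouguer anomaly = 161.82 + 0.78 = 162.60 mGal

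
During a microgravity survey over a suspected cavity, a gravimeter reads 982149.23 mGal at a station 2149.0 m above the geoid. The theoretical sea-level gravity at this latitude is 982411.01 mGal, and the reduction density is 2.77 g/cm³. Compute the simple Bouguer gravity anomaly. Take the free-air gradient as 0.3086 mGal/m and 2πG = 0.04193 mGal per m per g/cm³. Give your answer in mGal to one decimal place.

Free-air correction = 0.3086 × 2149.0 = 663.18 mGal
Free-air anomaly = 982149.23 − 982411.01 + (663.18) = 401.40 mGal
Bouguer slab correction = 0.04193 × 2.77 × 2149.0 = 249.60 mGal
Simple Bouguer anomaly = 401.40 − (249.60) = 151.80 mGal

151.8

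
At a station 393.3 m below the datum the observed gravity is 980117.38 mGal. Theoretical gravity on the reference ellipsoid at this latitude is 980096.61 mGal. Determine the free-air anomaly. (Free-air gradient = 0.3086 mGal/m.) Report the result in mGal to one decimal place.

Free-air correction = 0.3086 × -393.3 = -121.37 mGal
Free-air anomaly = 980117.38 − 980096.61 + (-121.37) = -100.60 mGal

-100.6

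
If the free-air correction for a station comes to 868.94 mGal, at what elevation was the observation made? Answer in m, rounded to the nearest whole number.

h = 868.94 / 0.3086 = 2815.75 m

2816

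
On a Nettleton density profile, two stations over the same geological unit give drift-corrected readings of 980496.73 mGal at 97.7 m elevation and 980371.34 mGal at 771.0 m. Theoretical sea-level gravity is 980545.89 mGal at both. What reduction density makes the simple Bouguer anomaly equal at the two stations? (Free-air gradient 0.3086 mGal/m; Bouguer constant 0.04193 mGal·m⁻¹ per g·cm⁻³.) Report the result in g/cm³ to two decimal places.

2.92

Δg_obs = 980371.34 − 980496.73 = -125.39 mGal over Δh = 771.0 − 97.7 = 673.3 m
Equal Bouguer anomalies ⇒ Δg_obs + (0.3086 − 0.04193ρ)·Δh = 0
0.3086 − 0.04193ρ = −Δg_obs/Δh = 0.18623
ρ = (0.3086 − 0.18623) / 0.04193 = 2.92 g/cm³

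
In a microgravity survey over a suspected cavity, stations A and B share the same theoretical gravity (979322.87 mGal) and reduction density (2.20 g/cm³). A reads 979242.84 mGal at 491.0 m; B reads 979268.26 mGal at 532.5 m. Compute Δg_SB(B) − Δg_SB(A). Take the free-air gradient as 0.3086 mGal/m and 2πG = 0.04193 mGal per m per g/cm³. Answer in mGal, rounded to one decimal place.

34.4

Δg_SB(A) = 979242.84 − 979322.87 + 0.3086×491.0 − 0.04193×2.20×491.0 = 26.20 mGal
Δg_SB(B) = 979268.26 − 979322.87 + 0.3086×532.5 − 0.04193×2.20×532.5 = 60.60 mGal
Difference = 60.60 − (26.20) = 34.40 mGal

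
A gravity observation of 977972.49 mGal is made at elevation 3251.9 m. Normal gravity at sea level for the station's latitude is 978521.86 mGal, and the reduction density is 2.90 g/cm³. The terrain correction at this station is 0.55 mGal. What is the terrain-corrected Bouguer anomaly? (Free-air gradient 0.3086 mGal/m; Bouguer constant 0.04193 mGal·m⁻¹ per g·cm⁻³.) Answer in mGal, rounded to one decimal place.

59.3

Free-air correction = 0.3086 × 3251.9 = 1003.54 mGal
Free-air anomaly = 977972.49 − 978521.86 + (1003.54) = 454.17 mGal
Bouguer slab correction = 0.04193 × 2.90 × 3251.9 = 395.42 mGal
Simple Bouguer anomaly = 454.17 − (395.42) = 58.75 mGal
Complete Bouguer anomaly = 58.75 + 0.55 = 59.30 mGal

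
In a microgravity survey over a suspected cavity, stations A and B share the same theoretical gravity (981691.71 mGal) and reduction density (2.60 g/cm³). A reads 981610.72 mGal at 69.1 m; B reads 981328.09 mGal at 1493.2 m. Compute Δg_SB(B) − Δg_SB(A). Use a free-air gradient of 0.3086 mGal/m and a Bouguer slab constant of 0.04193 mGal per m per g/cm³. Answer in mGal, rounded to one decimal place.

Δg_SB(A) = 981610.72 − 981691.71 + 0.3086×69.1 − 0.04193×2.60×69.1 = -67.20 mGal
Δg_SB(B) = 981328.09 − 981691.71 + 0.3086×1493.2 − 0.04193×2.60×1493.2 = -65.60 mGal
Difference = -65.60 − (-67.20) = 1.60 mGal

1.6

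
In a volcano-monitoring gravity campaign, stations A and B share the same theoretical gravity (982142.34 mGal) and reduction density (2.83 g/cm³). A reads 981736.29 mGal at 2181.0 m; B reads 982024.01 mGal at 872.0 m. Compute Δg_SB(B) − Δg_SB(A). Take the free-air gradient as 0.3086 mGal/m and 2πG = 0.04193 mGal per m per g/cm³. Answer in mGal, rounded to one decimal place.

39.1

Δg_SB(A) = 981736.29 − 982142.34 + 0.3086×2181.0 − 0.04193×2.83×2181.0 = 8.20 mGal
Δg_SB(B) = 982024.01 − 982142.34 + 0.3086×872.0 − 0.04193×2.83×872.0 = 47.30 mGal
Difference = 47.30 − (8.20) = 39.10 mGal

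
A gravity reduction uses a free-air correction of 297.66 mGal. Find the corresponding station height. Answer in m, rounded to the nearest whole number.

h = 297.66 / 0.3086 = 964.55 m

965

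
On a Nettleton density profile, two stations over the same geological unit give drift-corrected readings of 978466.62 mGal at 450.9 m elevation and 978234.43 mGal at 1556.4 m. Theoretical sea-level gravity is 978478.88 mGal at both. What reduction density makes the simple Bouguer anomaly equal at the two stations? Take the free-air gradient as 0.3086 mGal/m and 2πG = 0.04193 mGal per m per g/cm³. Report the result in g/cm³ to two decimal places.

Δg_obs = 978234.43 − 978466.62 = -232.19 mGal over Δh = 1556.4 − 450.9 = 1105.5 m
Equal Bouguer anomalies ⇒ Δg_obs + (0.3086 − 0.04193ρ)·Δh = 0
0.3086 − 0.04193ρ = −Δg_obs/Δh = 0.21003
ρ = (0.3086 − 0.21003) / 0.04193 = 2.35 g/cm³

2.35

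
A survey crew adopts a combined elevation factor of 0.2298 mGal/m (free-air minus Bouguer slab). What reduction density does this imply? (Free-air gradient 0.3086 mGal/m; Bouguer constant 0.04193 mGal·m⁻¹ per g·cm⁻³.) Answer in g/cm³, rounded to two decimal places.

0.2298 = 0.3086 − 0.04193 × ρ
ρ = (0.3086 − 0.2298) / 0.04193 = 1.88 g/cm³

1.88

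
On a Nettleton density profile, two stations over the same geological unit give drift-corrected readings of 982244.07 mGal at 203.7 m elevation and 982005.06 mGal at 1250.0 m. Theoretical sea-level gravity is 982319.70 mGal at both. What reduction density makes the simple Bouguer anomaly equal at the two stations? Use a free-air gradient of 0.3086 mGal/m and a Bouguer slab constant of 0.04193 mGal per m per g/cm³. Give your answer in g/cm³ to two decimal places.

Δg_obs = 982005.06 − 982244.07 = -239.01 mGal over Δh = 1250.0 − 203.7 = 1046.3 m
Equal Bouguer anomalies ⇒ Δg_obs + (0.3086 − 0.04193ρ)·Δh = 0
0.3086 − 0.04193ρ = −Δg_obs/Δh = 0.22843
ρ = (0.3086 − 0.22843) / 0.04193 = 1.91 g/cm³

1.91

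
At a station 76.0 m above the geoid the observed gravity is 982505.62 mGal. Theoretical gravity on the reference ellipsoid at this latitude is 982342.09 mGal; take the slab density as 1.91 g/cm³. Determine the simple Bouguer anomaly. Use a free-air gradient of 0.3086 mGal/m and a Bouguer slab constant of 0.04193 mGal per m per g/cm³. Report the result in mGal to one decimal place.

180.9

Free-air correction = 0.3086 × 76.0 = 23.45 mGal
Free-air anomaly = 982505.62 − 982342.09 + (23.45) = 186.98 mGal
Bouguer slab correction = 0.04193 × 1.91 × 76.0 = 6.09 mGal
Simple Bouguer anomaly = 186.98 − (6.09) = 180.89 mGal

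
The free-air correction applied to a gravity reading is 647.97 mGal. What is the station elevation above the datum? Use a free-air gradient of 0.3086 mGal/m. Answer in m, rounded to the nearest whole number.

2100

h = 647.97 / 0.3086 = 2099.71 m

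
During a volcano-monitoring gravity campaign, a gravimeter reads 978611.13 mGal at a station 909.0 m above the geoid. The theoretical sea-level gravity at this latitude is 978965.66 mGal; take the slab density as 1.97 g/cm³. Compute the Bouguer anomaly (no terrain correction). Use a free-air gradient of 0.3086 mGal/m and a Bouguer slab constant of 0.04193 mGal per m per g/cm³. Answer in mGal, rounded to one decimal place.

-149.1

Free-air correction = 0.3086 × 909.0 = 280.52 mGal
Free-air anomaly = 978611.13 − 978965.66 + (280.52) = -74.01 mGal
Bouguer slab correction = 0.04193 × 1.97 × 909.0 = 75.09 mGal
Simple Bouguer anomaly = -74.01 − (75.09) = -149.10 mGal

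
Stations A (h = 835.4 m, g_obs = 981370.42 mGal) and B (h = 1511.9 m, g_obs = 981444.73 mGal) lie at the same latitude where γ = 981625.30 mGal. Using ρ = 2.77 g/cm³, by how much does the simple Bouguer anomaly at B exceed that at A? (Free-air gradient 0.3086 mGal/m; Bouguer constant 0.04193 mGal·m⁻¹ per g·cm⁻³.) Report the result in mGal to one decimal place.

Δg_SB(A) = 981370.42 − 981625.30 + 0.3086×835.4 − 0.04193×2.77×835.4 = -94.10 mGal
Δg_SB(B) = 981444.73 − 981625.30 + 0.3086×1511.9 − 0.04193×2.77×1511.9 = 110.40 mGal
Difference = 110.40 − (-94.10) = 204.50 mGal

204.5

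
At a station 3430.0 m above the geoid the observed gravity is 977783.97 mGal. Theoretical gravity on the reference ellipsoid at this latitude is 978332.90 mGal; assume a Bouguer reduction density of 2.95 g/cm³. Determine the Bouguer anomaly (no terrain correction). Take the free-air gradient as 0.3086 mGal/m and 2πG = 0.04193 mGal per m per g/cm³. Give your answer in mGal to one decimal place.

85.3

Free-air correction = 0.3086 × 3430.0 = 1058.50 mGal
Free-air anomaly = 977783.97 − 978332.90 + (1058.50) = 509.57 mGal
Bouguer slab correction = 0.04193 × 2.95 × 3430.0 = 424.27 mGal
Simple Bouguer anomaly = 509.57 − (424.27) = 85.30 mGal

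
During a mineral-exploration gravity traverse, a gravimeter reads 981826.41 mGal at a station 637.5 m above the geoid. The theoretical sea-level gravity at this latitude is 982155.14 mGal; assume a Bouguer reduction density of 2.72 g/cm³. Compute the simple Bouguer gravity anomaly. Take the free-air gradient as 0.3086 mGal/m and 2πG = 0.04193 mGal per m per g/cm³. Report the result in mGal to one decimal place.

-204.7

Free-air correction = 0.3086 × 637.5 = 196.73 mGal
Free-air anomaly = 981826.41 − 982155.14 + (196.73) = -132.00 mGal
Bouguer slab correction = 0.04193 × 2.72 × 637.5 = 72.71 mGal
Simple Bouguer anomaly = -132.00 − (72.71) = -204.71 mGal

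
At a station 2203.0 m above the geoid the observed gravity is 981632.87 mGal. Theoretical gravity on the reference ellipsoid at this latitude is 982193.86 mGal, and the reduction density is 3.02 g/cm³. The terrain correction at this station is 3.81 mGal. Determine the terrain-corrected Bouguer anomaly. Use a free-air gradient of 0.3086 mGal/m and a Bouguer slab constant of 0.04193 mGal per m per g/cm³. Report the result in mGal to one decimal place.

-156.3

Free-air correction = 0.3086 × 2203.0 = 679.85 mGal
Free-air anomaly = 981632.87 − 982193.86 + (679.85) = 118.86 mGal
Bouguer slab correction = 0.04193 × 3.02 × 2203.0 = 278.96 mGal
Simple Bouguer anomaly = 118.86 − (278.96) = -160.10 mGal
Complete Bouguer anomaly = -160.10 + 3.81 = -156.29 mGal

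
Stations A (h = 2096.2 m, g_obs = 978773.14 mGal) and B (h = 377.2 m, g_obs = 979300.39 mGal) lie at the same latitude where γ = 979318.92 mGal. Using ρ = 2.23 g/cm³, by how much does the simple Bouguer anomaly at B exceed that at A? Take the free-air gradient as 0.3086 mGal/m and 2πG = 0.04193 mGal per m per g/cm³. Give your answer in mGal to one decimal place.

Δg_SB(A) = 978773.14 − 979318.92 + 0.3086×2096.2 − 0.04193×2.23×2096.2 = -94.90 mGal
Δg_SB(B) = 979300.39 − 979318.92 + 0.3086×377.2 − 0.04193×2.23×377.2 = 62.60 mGal
Difference = 62.60 − (-94.90) = 157.50 mGal

157.5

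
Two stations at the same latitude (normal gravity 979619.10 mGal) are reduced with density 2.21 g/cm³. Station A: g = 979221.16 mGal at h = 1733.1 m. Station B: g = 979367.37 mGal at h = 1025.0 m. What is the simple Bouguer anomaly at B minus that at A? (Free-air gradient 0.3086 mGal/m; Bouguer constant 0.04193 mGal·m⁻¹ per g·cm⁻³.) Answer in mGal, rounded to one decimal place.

Δg_SB(A) = 979221.16 − 979619.10 + 0.3086×1733.1 − 0.04193×2.21×1733.1 = -23.70 mGal
Δg_SB(B) = 979367.37 − 979619.10 + 0.3086×1025.0 − 0.04193×2.21×1025.0 = -30.40 mGal
Difference = -30.40 − (-23.70) = -6.70 mGal

-6.7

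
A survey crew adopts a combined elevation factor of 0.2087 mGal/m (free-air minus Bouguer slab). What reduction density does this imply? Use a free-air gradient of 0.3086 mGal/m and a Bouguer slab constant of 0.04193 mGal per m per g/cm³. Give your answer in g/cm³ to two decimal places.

0.2087 = 0.3086 − 0.04193 × ρ
ρ = (0.3086 − 0.2087) / 0.04193 = 2.38 g/cm³

2.38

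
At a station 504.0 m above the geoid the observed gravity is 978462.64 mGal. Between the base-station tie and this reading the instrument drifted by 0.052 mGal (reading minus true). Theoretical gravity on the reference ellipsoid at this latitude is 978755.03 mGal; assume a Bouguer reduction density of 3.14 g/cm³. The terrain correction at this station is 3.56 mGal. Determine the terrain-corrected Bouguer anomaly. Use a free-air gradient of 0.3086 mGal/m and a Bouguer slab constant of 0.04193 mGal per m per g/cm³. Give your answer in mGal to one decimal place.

-199.7

Drift-corrected reading = 978462.64 − (0.052) = 978462.588 mGal
Free-air correction = 0.3086 × 504.0 = 155.53 mGal
Free-air anomaly = 978462.588 − 978755.03 + (155.53) = -136.912 mGal
Bouguer slab correction = 0.04193 × 3.14 × 504.0 = 66.36 mGal
Simple Bouguer anomaly = -136.912 − (66.36) = -203.272 mGal
Complete Bouguer anomaly = -203.272 + 3.56 = -199.712 mGal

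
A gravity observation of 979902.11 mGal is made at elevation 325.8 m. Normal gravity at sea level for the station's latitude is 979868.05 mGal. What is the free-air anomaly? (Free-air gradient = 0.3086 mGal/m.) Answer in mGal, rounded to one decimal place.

134.6

Free-air correction = 0.3086 × 325.8 = 100.54 mGal
Free-air anomaly = 979902.11 − 979868.05 + (100.54) = 134.60 mGal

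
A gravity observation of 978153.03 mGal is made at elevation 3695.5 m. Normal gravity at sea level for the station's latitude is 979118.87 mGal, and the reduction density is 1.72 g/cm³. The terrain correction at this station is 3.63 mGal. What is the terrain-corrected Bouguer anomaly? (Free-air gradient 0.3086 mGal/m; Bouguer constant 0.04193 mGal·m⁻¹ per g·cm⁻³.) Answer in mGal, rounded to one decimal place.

-88.3

Free-air correction = 0.3086 × 3695.5 = 1140.43 mGal
Free-air anomaly = 978153.03 − 979118.87 + (1140.43) = 174.59 mGal
Bouguer slab correction = 0.04193 × 1.72 × 3695.5 = 266.52 mGal
Simple Bouguer anomaly = 174.59 − (266.52) = -91.93 mGal
Complete Bouguer anomaly = -91.93 + 3.63 = -88.30 mGal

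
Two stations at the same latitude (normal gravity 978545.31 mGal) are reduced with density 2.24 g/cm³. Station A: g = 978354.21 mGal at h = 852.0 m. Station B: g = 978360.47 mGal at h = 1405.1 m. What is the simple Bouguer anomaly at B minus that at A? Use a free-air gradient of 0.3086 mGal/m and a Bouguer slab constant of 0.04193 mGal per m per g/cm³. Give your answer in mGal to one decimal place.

125.0

Δg_SB(A) = 978354.21 − 978545.31 + 0.3086×852.0 − 0.04193×2.24×852.0 = -8.20 mGal
Δg_SB(B) = 978360.47 − 978545.31 + 0.3086×1405.1 − 0.04193×2.24×1405.1 = 116.80 mGal
Difference = 116.80 − (-8.20) = 125.00 mGal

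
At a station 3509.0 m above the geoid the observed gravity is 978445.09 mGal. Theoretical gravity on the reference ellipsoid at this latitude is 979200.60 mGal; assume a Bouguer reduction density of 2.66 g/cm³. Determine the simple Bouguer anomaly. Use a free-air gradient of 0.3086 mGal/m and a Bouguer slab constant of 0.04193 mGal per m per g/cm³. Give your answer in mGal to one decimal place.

Free-air correction = 0.3086 × 3509.0 = 1082.88 mGal
Free-air anomaly = 978445.09 − 979200.60 + (1082.88) = 327.37 mGal
Bouguer slab correction = 0.04193 × 2.66 × 3509.0 = 391.37 mGal
Simple Bouguer anomaly = 327.37 − (391.37) = -64.00 mGal

-64.0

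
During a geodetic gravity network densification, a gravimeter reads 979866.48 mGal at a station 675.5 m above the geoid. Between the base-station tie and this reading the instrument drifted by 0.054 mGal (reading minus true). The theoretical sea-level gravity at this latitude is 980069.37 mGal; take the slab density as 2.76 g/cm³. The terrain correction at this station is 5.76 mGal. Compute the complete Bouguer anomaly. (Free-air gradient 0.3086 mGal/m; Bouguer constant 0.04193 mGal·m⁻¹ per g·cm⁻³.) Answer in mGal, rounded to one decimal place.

Drift-corrected reading = 979866.48 − (0.054) = 979866.426 mGal
Free-air correction = 0.3086 × 675.5 = 208.46 mGal
Free-air anomaly = 979866.426 − 980069.37 + (208.46) = 5.516 mGal
Bouguer slab correction = 0.04193 × 2.76 × 675.5 = 78.17 mGal
Simple Bouguer anomaly = 5.516 − (78.17) = -72.654 mGal
Complete Bouguer anomaly = -72.654 + 5.76 = -66.894 mGal

-66.9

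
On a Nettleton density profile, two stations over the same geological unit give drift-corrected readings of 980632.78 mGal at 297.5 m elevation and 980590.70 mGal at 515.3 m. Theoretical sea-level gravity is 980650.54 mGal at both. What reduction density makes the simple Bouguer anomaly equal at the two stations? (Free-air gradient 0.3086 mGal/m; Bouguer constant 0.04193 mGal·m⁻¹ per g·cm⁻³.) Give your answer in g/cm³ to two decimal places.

Δg_obs = 980590.70 − 980632.78 = -42.08 mGal over Δh = 515.3 − 297.5 = 217.8 m
Equal Bouguer anomalies ⇒ Δg_obs + (0.3086 − 0.04193ρ)·Δh = 0
0.3086 − 0.04193ρ = −Δg_obs/Δh = 0.19320
ρ = (0.3086 − 0.19320) / 0.04193 = 2.75 g/cm³

2.75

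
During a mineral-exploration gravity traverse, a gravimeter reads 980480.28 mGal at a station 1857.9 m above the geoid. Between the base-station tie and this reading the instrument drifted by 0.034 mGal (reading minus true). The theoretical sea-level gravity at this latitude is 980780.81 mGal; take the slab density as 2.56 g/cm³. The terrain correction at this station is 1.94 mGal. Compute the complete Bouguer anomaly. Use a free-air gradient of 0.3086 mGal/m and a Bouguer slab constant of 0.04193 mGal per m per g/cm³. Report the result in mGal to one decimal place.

75.3

Drift-corrected reading = 980480.28 − (0.034) = 980480.246 mGal
Free-air correction = 0.3086 × 1857.9 = 573.35 mGal
Free-air anomaly = 980480.246 − 980780.81 + (573.35) = 272.786 mGal
Bouguer slab correction = 0.04193 × 2.56 × 1857.9 = 199.43 mGal
Simple Bouguer anomaly = 272.786 − (199.43) = 73.356 mGal
Complete Bouguer anomaly = 73.356 + 1.94 = 75.296 mGal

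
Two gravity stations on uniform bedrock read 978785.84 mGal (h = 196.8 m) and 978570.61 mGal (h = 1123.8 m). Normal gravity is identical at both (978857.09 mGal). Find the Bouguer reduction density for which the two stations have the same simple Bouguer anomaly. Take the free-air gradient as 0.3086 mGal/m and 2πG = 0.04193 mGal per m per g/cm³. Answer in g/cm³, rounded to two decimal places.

Δg_obs = 978570.61 − 978785.84 = -215.23 mGal over Δh = 1123.8 − 196.8 = 927.0 m
Equal Bouguer anomalies ⇒ Δg_obs + (0.3086 − 0.04193ρ)·Δh = 0
0.3086 − 0.04193ρ = −Δg_obs/Δh = 0.23218
ρ = (0.3086 − 0.23218) / 0.04193 = 1.82 g/cm³

1.82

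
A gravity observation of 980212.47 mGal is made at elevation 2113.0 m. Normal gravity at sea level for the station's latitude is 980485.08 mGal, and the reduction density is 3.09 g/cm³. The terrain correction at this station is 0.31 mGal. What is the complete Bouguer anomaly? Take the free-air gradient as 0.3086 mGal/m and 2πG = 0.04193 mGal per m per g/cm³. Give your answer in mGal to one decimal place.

106.0

Free-air correction = 0.3086 × 2113.0 = 652.07 mGal
Free-air anomaly = 980212.47 − 980485.08 + (652.07) = 379.46 mGal
Bouguer slab correction = 0.04193 × 3.09 × 2113.0 = 273.77 mGal
Simple Bouguer anomaly = 379.46 − (273.77) = 105.69 mGal
Complete Bouguer anomaly = 105.69 + 0.31 = 106.00 mGal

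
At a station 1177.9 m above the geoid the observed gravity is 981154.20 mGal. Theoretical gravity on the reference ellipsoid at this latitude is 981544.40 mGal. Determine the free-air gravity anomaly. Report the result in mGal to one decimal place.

-26.7

Free-air correction = 0.3086 × 1177.9 = 363.50 mGal
Free-air anomaly = 981154.20 − 981544.40 + (363.50) = -26.70 mGal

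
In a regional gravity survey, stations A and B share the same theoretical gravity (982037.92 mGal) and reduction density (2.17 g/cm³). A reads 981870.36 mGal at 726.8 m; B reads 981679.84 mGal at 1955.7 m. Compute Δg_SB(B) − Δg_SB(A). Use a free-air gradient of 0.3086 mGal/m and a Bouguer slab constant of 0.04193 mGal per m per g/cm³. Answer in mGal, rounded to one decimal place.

Δg_SB(A) = 981870.36 − 982037.92 + 0.3086×726.8 − 0.04193×2.17×726.8 = -9.40 mGal
Δg_SB(B) = 981679.84 − 982037.92 + 0.3086×1955.7 − 0.04193×2.17×1955.7 = 67.50 mGal
Difference = 67.50 − (-9.40) = 76.90 mGal

76.9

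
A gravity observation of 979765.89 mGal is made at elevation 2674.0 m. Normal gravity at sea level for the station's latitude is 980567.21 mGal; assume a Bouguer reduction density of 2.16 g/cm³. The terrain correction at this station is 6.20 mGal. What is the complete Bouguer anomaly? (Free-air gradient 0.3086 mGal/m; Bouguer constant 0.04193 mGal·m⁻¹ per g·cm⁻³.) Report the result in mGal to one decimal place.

Free-air correction = 0.3086 × 2674.0 = 825.20 mGal
Free-air anomaly = 979765.89 − 980567.21 + (825.20) = 23.88 mGal
Bouguer slab correction = 0.04193 × 2.16 × 2674.0 = 242.18 mGal
Simple Bouguer anomaly = 23.88 − (242.18) = -218.30 mGal
Complete Bouguer anomaly = -218.30 + 6.20 = -212.10 mGal

-212.1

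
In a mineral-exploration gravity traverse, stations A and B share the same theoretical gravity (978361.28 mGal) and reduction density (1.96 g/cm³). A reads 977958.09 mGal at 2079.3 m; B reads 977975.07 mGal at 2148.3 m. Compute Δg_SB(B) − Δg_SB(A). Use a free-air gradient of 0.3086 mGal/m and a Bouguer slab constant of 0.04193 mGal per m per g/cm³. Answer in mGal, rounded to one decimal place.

32.6

Δg_SB(A) = 977958.09 − 978361.28 + 0.3086×2079.3 − 0.04193×1.96×2079.3 = 67.60 mGal
Δg_SB(B) = 977975.07 − 978361.28 + 0.3086×2148.3 − 0.04193×1.96×2148.3 = 100.20 mGal
Difference = 100.20 − (67.60) = 32.60 mGal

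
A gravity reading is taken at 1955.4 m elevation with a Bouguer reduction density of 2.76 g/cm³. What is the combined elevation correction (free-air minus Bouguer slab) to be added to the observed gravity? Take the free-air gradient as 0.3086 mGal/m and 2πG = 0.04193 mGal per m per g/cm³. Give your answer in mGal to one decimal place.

Combined gradient = 0.3086 − 0.04193 × 2.76 = 0.1928732 mGal/m
Combined elevation correction = 0.1928732 × 1955.4 = 377.1 mGal

377.1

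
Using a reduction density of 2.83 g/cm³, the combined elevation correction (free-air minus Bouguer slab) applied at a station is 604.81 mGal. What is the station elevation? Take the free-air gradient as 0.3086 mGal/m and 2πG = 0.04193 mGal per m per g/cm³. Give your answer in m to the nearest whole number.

Combined gradient = 0.3086 − 0.04193 × 2.83 = 0.1899381 mGal/m
h = 604.81 / 0.1899381 = 3184.25 m

3184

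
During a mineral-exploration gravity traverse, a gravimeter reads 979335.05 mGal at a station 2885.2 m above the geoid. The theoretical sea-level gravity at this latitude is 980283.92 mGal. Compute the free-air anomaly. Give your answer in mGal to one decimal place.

-58.5

Free-air correction = 0.3086 × 2885.2 = 890.37 mGal
Free-air anomaly = 979335.05 − 980283.92 + (890.37) = -58.50 mGal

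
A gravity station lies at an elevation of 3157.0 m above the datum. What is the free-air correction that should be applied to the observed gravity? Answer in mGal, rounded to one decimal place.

974.3

Free-air correction = 0.3086 × 3157.0 = 974.3 mGal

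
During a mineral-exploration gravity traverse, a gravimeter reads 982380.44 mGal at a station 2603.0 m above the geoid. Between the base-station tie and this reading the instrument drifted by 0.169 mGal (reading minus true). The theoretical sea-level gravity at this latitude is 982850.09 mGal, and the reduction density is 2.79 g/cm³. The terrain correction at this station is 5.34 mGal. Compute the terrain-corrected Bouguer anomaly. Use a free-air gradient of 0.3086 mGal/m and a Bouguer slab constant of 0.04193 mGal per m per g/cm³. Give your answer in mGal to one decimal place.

Drift-corrected reading = 982380.44 − (0.169) = 982380.271 mGal
Free-air correction = 0.3086 × 2603.0 = 803.29 mGal
Free-air anomaly = 982380.271 − 982850.09 + (803.29) = 333.471 mGal
Bouguer slab correction = 0.04193 × 2.79 × 2603.0 = 304.51 mGal
Simple Bouguer anomaly = 333.471 − (304.51) = 28.961 mGal
Complete Bouguer anomaly = 28.961 + 5.34 = 34.301 mGal

34.3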